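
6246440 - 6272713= - 26273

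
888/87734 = 444/43867 = 0.01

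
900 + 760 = 1660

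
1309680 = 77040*17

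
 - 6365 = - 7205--840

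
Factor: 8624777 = 7^1 * 383^1 * 3217^1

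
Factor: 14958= 2^1*3^3*277^1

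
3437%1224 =989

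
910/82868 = 455/41434 = 0.01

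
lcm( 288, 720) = 1440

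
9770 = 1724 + 8046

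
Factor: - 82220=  - 2^2*5^1*4111^1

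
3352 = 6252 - 2900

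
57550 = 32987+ 24563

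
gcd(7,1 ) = 1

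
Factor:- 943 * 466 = - 439438  =  -2^1*23^1*41^1*233^1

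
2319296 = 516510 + 1802786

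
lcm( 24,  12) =24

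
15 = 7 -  - 8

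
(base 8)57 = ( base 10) 47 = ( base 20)27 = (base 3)1202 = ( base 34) 1d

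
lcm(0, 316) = 0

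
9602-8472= 1130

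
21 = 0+21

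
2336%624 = 464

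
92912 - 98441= - 5529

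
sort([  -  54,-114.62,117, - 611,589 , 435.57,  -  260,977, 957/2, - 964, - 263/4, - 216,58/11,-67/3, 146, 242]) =[ - 964, - 611, - 260, - 216, - 114.62, - 263/4 , - 54,-67/3, 58/11, 117, 146,242, 435.57,957/2, 589 , 977 ]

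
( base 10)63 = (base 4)333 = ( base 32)1V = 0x3f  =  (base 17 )3c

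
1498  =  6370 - 4872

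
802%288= 226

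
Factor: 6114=2^1 * 3^1*1019^1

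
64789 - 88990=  - 24201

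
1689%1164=525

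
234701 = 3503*67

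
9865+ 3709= 13574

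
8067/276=29 + 21/92 = 29.23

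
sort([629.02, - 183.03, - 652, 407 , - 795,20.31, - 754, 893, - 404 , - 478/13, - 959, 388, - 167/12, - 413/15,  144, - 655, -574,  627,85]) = [ - 959, - 795 , - 754, - 655,- 652, - 574, - 404, - 183.03, - 478/13, - 413/15, - 167/12, 20.31, 85,  144,388,407, 627, 629.02, 893 ] 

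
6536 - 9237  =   - 2701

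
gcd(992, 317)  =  1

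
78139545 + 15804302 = 93943847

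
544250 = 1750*311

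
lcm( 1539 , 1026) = 3078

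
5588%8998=5588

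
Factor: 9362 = 2^1*31^1*151^1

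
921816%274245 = 99081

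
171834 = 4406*39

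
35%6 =5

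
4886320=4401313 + 485007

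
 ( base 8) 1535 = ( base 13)513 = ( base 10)861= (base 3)1011220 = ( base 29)10k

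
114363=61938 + 52425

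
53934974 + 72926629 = 126861603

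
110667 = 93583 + 17084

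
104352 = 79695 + 24657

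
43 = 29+14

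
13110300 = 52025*252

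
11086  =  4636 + 6450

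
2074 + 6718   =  8792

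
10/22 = 5/11=0.45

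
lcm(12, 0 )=0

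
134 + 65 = 199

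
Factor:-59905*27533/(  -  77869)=5^1*2503^1* 7079^ ( - 1)*11981^1 = 149942215/7079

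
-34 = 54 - 88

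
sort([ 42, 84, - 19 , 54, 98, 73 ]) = [ - 19,  42,54, 73,  84,98]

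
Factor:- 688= - 2^4*43^1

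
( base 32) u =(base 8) 36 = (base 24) 16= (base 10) 30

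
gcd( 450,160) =10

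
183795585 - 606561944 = - 422766359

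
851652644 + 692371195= 1544023839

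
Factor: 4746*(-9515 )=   -  2^1*3^1*5^1*7^1*11^1*113^1*173^1 =- 45158190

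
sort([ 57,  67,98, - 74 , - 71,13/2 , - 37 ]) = [ - 74, - 71 ,  -  37,13/2,  57, 67,  98 ] 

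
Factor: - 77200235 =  - 5^1*7^2*315103^1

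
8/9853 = 8/9853 = 0.00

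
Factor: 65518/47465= 2^1 * 5^ ( - 1)*11^ ( - 1) * 17^1*41^1*47^1 * 863^ ( - 1)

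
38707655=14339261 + 24368394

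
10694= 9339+1355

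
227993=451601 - 223608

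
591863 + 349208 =941071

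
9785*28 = 273980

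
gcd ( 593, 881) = 1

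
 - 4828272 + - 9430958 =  - 14259230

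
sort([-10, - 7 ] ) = [- 10,-7]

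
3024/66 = 504/11=45.82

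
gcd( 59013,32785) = 6557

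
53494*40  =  2139760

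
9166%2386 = 2008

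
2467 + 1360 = 3827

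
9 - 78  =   - 69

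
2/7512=1/3756= 0.00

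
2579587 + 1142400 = 3721987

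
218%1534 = 218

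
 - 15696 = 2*( - 7848) 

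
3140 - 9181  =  -6041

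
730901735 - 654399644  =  76502091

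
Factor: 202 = 2^1*101^1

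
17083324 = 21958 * 778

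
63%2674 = 63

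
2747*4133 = 11353351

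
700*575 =402500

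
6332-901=5431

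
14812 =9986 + 4826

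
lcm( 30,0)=0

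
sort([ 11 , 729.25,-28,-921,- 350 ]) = [ - 921 , - 350,- 28,11,729.25] 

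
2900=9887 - 6987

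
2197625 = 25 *87905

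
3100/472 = 6 + 67/118 = 6.57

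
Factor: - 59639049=  -  3^2*6626561^1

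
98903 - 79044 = 19859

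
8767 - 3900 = 4867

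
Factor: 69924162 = 2^1*3^1* 7^1*11^1*17^1*29^1*307^1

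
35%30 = 5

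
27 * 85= 2295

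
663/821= 663/821 = 0.81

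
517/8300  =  517/8300 = 0.06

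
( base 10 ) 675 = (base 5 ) 10200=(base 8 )1243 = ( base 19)1ga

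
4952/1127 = 4 + 444/1127 = 4.39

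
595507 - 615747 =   -  20240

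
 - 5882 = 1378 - 7260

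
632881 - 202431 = 430450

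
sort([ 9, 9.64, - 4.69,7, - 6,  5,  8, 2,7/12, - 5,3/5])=[ - 6,-5, - 4.69, 7/12 , 3/5,2,5, 7, 8,9 , 9.64]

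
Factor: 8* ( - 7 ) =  - 2^3*7^1 = - 56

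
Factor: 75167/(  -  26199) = -3^(-2 ) * 41^( - 1)*71^( - 1 ) * 75167^1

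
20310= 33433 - 13123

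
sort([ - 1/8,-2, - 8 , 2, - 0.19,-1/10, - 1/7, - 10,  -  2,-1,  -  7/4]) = [  -  10 , - 8, - 2 , - 2, - 7/4, - 1 ,  -  0.19, - 1/7, - 1/8,-1/10,2 ] 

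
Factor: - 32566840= - 2^3*5^1 * 814171^1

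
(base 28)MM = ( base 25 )10d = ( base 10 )638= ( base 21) 198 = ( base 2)1001111110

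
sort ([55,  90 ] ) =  [55,90 ] 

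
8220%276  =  216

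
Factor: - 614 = -2^1*307^1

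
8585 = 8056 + 529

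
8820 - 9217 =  - 397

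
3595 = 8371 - 4776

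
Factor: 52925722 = 2^1 *97^1*272813^1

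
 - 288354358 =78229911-366584269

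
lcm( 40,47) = 1880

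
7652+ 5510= 13162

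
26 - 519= - 493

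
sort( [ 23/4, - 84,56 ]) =[- 84 , 23/4, 56]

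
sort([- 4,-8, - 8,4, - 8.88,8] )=[ - 8.88,  -  8, - 8, - 4,4 , 8]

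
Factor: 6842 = 2^1*11^1*311^1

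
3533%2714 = 819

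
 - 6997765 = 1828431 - 8826196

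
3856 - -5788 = 9644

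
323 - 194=129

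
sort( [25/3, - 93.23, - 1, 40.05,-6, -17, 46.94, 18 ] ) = [ - 93.23, - 17, - 6, - 1, 25/3,18, 40.05, 46.94 ] 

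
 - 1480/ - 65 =22 + 10/13 = 22.77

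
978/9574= 489/4787  =  0.10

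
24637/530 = 46 + 257/530 = 46.48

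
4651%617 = 332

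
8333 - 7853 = 480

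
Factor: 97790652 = 2^2*3^4*113^1 * 2671^1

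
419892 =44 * 9543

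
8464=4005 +4459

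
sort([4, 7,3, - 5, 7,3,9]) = [ - 5  ,  3,3,4, 7,7,9]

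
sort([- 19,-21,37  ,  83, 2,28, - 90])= [ - 90 , - 21, - 19, 2, 28, 37, 83]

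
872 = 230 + 642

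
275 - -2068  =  2343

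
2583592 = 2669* 968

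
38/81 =38/81 = 0.47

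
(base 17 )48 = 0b1001100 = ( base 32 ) 2C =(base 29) 2I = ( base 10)76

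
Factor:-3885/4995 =-3^(-2 ) * 7^1  =  - 7/9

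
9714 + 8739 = 18453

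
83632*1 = 83632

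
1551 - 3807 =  - 2256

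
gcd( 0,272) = 272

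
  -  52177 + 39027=  -  13150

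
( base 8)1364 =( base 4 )23310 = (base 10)756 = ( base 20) 1hg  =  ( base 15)356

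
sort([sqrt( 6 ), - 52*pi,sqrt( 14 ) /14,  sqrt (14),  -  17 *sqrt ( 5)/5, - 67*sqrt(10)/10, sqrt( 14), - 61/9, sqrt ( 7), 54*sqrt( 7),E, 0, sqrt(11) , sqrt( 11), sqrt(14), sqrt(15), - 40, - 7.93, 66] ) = [  -  52*pi, - 40, - 67 * sqrt( 10)/10, - 7.93, - 17*sqrt( 5)/5,  -  61/9, 0, sqrt( 14)/14, sqrt( 6),  sqrt( 7), E , sqrt( 11), sqrt( 11),sqrt (14), sqrt(14 ), sqrt ( 14), sqrt( 15),66, 54*sqrt(7)]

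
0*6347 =0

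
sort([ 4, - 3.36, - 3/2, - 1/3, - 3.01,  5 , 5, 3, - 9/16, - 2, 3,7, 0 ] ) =[ - 3.36 , - 3.01, - 2, - 3/2, - 9/16, - 1/3, 0, 3,3 , 4,5, 5,7 ] 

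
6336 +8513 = 14849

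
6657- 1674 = 4983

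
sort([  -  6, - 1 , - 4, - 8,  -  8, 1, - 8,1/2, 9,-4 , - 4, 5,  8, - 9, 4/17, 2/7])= [-9,  -  8,  -  8, - 8, - 6, - 4, - 4, - 4, - 1,4/17, 2/7,1/2, 1, 5 , 8, 9] 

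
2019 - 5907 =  - 3888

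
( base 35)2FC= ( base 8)5653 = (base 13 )148A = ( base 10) 2987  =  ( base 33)2oh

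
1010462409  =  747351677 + 263110732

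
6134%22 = 18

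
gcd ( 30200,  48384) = 8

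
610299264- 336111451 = 274187813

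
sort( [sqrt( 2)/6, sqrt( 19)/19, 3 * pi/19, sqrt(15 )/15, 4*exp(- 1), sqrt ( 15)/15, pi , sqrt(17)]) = [sqrt(19)/19, sqrt( 2)/6, sqrt(15)/15 , sqrt( 15)/15,  3 * pi/19, 4*exp ( - 1), pi,sqrt( 17)] 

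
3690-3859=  - 169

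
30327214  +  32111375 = 62438589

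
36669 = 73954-37285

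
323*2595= 838185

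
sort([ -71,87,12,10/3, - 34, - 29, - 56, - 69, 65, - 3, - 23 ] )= [ - 71, - 69, -56, - 34, - 29, - 23,- 3,  10/3, 12 , 65,87 ]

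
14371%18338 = 14371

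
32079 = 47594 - 15515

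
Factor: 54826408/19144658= 2^2*7^1 *13^( - 2 ) * 127^1*593^1*4357^(  -  1)  =  2108708/736333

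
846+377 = 1223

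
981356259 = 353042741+628313518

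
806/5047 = 806/5047 = 0.16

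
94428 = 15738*6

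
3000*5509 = 16527000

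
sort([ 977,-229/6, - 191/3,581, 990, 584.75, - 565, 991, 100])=[-565 , - 191/3, -229/6, 100, 581,584.75  ,  977, 990, 991]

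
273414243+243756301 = 517170544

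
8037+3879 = 11916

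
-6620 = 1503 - 8123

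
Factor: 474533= 474533^1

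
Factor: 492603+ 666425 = 2^2 * 13^1*31^1  *719^1 = 1159028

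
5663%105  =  98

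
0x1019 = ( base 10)4121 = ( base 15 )134B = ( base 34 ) 3j7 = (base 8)10031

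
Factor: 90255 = 3^1 * 5^1*11^1*547^1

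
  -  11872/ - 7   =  1696 +0/1 = 1696.00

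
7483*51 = 381633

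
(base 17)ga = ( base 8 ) 432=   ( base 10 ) 282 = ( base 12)1B6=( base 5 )2112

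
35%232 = 35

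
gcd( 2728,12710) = 62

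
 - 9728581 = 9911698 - 19640279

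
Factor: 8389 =8389^1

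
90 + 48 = 138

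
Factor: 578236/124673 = 2^2 * 37^1*3907^1 * 124673^( -1 ) 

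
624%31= 4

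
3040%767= 739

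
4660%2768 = 1892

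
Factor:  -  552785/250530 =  - 110557/50106 = - 2^(  -  1)*3^( - 1) * 7^(-1)*1193^( -1 )*110557^1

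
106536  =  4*26634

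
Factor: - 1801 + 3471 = 2^1*5^1*167^1 = 1670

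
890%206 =66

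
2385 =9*265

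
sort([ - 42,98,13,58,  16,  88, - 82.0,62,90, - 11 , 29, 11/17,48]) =[ - 82.0,- 42, -11,11/17,13,  16,29, 48 , 58,62 , 88, 90,  98] 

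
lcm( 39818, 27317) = 2349262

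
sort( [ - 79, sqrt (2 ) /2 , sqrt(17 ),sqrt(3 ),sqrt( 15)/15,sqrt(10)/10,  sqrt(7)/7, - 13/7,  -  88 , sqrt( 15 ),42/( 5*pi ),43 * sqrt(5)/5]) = [-88,-79, - 13/7, sqrt ( 15)/15,sqrt( 10) /10, sqrt( 7) /7,sqrt( 2 )/2 , sqrt(3 ),  42/( 5*pi),sqrt ( 15 ),sqrt( 17 ), 43 * sqrt( 5 )/5]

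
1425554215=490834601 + 934719614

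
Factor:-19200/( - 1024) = 2^(  -  2)*3^1* 5^2 = 75/4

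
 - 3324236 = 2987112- 6311348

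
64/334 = 32/167 = 0.19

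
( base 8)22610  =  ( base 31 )9ut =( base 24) gg8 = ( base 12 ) 5688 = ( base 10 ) 9608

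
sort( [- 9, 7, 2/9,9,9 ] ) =[ - 9,2/9, 7, 9 , 9 ] 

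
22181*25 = 554525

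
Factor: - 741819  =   - 3^1*13^1*23^1*827^1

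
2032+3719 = 5751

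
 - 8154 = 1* ( - 8154) 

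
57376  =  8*7172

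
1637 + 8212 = 9849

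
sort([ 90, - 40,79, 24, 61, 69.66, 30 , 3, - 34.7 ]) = [ - 40, - 34.7,  3, 24, 30, 61,69.66  ,  79, 90 ]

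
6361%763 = 257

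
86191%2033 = 805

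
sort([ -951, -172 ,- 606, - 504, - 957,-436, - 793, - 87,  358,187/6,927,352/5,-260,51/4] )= [-957, - 951,-793,- 606, - 504, - 436, - 260, - 172, - 87, 51/4, 187/6, 352/5,  358,927 ]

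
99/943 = 99/943 = 0.10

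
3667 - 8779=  -5112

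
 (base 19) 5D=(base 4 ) 1230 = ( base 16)6c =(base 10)108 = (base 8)154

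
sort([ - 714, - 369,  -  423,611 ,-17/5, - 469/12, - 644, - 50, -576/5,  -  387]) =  [ - 714,- 644, - 423, - 387,-369, - 576/5 , - 50, - 469/12, - 17/5, 611]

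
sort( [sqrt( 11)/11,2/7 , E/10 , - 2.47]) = [-2.47,E/10, 2/7, sqrt(11)/11]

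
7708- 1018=6690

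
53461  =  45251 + 8210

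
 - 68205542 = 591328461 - 659534003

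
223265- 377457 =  - 154192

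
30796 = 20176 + 10620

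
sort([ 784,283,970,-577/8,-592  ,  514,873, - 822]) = [  -  822 , - 592, -577/8,283,514,784,873,  970]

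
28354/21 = 28354/21 = 1350.19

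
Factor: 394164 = 2^2*3^2*10949^1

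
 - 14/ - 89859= 2/12837 = 0.00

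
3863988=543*7116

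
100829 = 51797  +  49032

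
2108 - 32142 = -30034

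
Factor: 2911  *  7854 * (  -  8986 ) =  - 2^2 * 3^1 *7^1*11^1*17^1*41^1*71^1 * 4493^1 = - 205446864084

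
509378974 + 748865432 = 1258244406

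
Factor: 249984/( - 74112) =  - 3^1*7^1*31^1*193^( - 1) = - 651/193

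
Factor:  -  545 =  -5^1*109^1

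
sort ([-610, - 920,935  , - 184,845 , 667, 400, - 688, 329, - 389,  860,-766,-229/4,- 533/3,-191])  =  [ - 920, - 766, - 688, - 610, - 389,- 191, - 184,  -  533/3, - 229/4, 329,400,667,845,860 , 935]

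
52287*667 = 34875429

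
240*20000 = 4800000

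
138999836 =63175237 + 75824599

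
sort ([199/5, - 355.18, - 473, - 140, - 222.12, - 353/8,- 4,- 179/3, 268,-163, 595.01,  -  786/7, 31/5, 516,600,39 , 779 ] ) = [ - 473,-355.18,  -  222.12,-163,-140, - 786/7, - 179/3, - 353/8, - 4, 31/5 , 39,199/5,268, 516,595.01,600,  779]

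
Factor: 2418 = 2^1 * 3^1*13^1*31^1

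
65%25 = 15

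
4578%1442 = 252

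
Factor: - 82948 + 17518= - 65430 =- 2^1*3^2*5^1*727^1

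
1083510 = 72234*15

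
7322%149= 21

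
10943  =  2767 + 8176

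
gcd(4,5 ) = 1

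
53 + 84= 137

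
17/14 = 1 + 3/14 = 1.21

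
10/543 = 10/543 = 0.02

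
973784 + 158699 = 1132483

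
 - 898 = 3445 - 4343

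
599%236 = 127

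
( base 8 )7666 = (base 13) 1AA5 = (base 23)7dk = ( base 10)4022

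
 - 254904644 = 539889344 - 794793988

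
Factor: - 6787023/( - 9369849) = 59^( - 1)*829^1*2729^1*52937^( - 1) = 2262341/3123283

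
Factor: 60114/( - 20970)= - 3^( - 1)*5^(- 1 )*43^1= - 43/15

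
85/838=85/838 = 0.10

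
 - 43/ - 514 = 43/514 = 0.08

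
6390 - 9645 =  - 3255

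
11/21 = 11/21 = 0.52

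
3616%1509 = 598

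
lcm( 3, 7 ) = 21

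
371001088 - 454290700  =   - 83289612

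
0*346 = 0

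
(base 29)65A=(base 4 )1101101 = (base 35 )48l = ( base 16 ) 1451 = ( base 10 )5201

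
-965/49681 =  - 965/49681=   - 0.02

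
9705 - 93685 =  - 83980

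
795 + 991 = 1786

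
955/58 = 16+27/58 = 16.47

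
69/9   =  23/3 = 7.67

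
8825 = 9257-432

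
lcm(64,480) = 960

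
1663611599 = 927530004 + 736081595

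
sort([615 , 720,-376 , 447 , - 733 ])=[ - 733,-376 , 447 , 615 , 720] 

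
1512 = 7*216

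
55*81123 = 4461765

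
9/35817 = 3/11939 = 0.00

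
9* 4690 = 42210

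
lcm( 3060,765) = 3060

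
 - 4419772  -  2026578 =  - 6446350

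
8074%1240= 634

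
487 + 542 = 1029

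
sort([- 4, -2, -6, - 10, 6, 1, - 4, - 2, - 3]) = [-10, - 6,-4 , - 4, - 3,-2, - 2,1, 6] 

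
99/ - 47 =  - 3 + 42/47 = -2.11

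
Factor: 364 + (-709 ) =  - 3^1*5^1*23^1 = -345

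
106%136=106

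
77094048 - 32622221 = 44471827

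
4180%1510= 1160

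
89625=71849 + 17776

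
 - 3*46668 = - 140004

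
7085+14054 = 21139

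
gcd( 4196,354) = 2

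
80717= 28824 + 51893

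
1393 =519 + 874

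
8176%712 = 344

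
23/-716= - 23/716= -0.03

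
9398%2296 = 214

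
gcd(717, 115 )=1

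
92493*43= 3977199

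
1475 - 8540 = -7065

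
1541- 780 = 761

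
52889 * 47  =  2485783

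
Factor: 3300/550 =2^1*3^1= 6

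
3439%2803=636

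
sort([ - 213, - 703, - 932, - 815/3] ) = [ - 932, - 703, - 815/3,-213 ]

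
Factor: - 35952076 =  - 2^2*17^1*528707^1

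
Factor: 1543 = 1543^1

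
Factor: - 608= - 2^5* 19^1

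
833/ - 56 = -119/8 = - 14.88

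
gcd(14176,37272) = 8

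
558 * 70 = 39060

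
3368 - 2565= 803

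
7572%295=197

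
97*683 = 66251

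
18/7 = 18/7 = 2.57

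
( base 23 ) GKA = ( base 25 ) e79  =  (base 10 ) 8934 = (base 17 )1DF9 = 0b10001011100110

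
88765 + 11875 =100640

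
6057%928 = 489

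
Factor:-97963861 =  - 97963861^1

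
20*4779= 95580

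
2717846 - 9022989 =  - 6305143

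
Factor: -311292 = -2^2 * 3^2 *8647^1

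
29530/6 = 14765/3 = 4921.67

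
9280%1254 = 502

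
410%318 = 92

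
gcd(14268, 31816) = 164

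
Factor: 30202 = 2^1*15101^1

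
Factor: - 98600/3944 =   -  25 = - 5^2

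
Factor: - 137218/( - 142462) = 157^1*163^(-1 )=157/163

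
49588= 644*77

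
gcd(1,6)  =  1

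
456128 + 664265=1120393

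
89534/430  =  44767/215 = 208.22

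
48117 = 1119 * 43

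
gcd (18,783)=9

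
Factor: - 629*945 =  - 594405 = - 3^3*5^1*7^1*17^1 * 37^1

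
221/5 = 44+1/5 = 44.20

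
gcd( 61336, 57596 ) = 748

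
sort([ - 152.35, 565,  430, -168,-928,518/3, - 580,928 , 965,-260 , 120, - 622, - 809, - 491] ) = [ - 928, - 809, - 622, - 580, - 491, - 260,-168, - 152.35, 120,518/3, 430,565, 928,965 ] 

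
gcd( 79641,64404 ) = 9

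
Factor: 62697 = 3^1*20899^1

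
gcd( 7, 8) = 1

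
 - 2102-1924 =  - 4026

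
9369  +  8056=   17425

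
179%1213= 179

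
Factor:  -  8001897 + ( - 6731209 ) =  -2^1 * 7366553^1 = -  14733106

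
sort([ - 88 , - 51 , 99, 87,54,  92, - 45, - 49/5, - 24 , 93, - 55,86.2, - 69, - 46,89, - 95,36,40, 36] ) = [- 95, - 88, - 69,  -  55 , - 51,-46, - 45, - 24, - 49/5, 36, 36,40,54,86.2,87,89,92, 93,  99 ] 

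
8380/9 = 931 + 1/9= 931.11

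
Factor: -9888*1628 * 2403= -2^7 * 3^4  *11^1*37^1 * 89^1*103^1=   - 38682686592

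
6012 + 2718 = 8730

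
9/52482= 3/17494 = 0.00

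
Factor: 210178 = 2^1*19^1*5531^1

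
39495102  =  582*67861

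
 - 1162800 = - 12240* 95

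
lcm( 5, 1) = 5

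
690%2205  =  690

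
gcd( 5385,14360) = 1795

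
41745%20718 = 309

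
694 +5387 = 6081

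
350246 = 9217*38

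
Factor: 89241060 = 2^2*3^1*5^1*1487351^1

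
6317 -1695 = 4622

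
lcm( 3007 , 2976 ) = 288672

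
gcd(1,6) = 1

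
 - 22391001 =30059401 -52450402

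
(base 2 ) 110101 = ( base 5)203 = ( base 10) 53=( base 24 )25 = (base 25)23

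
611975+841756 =1453731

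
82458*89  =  7338762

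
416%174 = 68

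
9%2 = 1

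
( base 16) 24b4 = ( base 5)300041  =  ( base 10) 9396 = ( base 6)111300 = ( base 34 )84C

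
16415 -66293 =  - 49878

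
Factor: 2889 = 3^3  *  107^1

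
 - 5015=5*( - 1003 )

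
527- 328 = 199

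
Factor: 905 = 5^1*181^1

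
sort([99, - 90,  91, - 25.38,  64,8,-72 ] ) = [ - 90, - 72 , - 25.38, 8, 64, 91, 99 ] 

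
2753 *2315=6373195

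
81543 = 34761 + 46782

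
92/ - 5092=-1 + 1250/1273 = - 0.02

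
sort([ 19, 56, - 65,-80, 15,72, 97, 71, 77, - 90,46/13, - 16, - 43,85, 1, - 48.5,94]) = [  -  90 , - 80, - 65, - 48.5,-43, - 16,1, 46/13,15,  19, 56,71,72,  77,85, 94,  97]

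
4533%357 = 249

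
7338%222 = 12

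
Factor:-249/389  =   - 3^1 *83^1*389^ (- 1)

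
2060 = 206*10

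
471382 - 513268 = -41886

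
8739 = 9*971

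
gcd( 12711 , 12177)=3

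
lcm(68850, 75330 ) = 6403050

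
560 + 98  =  658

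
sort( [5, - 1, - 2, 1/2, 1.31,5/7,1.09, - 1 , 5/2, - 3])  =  [ - 3,-2, - 1 , -1,1/2 , 5/7 , 1.09, 1.31,5/2, 5 ] 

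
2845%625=345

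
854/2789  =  854/2789 = 0.31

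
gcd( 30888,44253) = 297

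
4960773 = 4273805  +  686968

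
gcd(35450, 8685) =5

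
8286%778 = 506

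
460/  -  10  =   -46+0/1  =  -46.00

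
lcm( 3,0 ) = 0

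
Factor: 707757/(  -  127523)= - 3^1*11^(-1 )*11593^( - 1)  *235919^1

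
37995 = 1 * 37995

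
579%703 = 579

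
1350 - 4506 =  - 3156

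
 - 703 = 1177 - 1880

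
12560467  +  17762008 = 30322475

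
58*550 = 31900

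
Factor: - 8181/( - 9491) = 3^4* 101^1*9491^( - 1 )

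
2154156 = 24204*89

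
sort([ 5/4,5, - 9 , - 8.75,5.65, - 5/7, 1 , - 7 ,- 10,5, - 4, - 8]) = [ - 10,-9, - 8.75, - 8, - 7, - 4, - 5/7,1,5/4,5, 5, 5.65]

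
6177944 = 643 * 9608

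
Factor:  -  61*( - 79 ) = 61^1*79^1 = 4819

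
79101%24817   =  4650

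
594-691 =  - 97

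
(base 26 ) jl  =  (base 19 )182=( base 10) 515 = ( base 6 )2215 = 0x203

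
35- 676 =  - 641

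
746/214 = 3+52/107  =  3.49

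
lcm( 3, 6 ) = 6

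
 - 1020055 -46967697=-47987752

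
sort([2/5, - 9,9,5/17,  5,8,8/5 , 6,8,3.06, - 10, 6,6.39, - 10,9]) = [ - 10 , -10, - 9, 5/17, 2/5, 8/5 , 3.06 , 5,6,6,6.39, 8,8,9, 9]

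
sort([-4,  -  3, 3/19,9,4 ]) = [-4, - 3,3/19,4 , 9 ]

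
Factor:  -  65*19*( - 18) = 22230= 2^1*3^2*5^1* 13^1*19^1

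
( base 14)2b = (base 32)17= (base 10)39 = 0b100111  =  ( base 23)1G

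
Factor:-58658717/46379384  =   - 2^(  -  3)*13^2*23^1*127^ ( - 1) * 191^(-1)*239^(- 1)*15091^1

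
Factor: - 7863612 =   -  2^2*3^1* 655301^1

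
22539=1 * 22539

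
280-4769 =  - 4489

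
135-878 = -743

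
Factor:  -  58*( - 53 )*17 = 2^1*17^1* 29^1 * 53^1  =  52258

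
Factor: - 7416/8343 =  - 8/9 = - 2^3*3^( - 2 ) 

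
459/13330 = 459/13330 = 0.03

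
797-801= - 4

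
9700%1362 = 166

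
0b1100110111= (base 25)17n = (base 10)823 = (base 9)1114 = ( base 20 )213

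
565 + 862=1427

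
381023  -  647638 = -266615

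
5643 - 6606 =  - 963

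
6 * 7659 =45954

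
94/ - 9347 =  - 94/9347  =  - 0.01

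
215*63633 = 13681095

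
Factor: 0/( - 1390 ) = 0^1=0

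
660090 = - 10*(-66009)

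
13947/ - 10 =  - 13947/10 = -1394.70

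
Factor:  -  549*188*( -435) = 2^2*3^3*5^1 * 29^1 * 47^1 * 61^1 = 44897220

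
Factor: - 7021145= - 5^1*1404229^1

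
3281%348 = 149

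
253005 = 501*505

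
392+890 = 1282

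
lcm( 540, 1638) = 49140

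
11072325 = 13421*825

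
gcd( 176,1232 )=176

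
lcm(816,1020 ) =4080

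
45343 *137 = 6211991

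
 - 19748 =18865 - 38613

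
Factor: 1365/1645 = 39/47 = 3^1*13^1*47^( -1 )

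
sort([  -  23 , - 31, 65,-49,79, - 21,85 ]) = [ - 49, - 31,  -  23, - 21, 65, 79,85 ]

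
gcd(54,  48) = 6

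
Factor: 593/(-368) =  - 2^( - 4 )*23^( - 1) *593^1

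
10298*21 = 216258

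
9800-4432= 5368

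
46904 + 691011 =737915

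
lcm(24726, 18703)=1458834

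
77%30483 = 77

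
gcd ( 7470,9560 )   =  10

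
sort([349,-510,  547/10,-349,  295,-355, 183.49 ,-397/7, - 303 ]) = [ - 510, - 355,  -  349,-303, - 397/7,547/10, 183.49, 295, 349]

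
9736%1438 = 1108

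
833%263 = 44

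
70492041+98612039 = 169104080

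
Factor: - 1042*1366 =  - 2^2*521^1*683^1  =  - 1423372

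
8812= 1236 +7576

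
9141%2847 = 600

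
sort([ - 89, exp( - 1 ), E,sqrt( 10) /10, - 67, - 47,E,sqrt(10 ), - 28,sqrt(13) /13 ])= [  -  89, - 67,  -  47, - 28,sqrt(13)/13,sqrt(10 )/10,exp ( - 1), E,E , sqrt(10) ]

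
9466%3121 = 103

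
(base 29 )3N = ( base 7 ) 215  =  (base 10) 110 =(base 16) 6E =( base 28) 3q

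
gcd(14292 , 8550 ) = 18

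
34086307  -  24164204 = 9922103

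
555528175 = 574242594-18714419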